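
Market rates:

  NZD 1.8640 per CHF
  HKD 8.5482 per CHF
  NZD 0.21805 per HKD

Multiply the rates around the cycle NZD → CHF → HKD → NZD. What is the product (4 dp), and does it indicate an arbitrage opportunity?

1.0000 (no arbitrage)

Around NZD → CHF → HKD → NZD: 1 ÷ 1.8640 × 8.5482 × 0.21805 = 0.999965
Product ≈ 1 (deviation 0.003%, within rounding noise).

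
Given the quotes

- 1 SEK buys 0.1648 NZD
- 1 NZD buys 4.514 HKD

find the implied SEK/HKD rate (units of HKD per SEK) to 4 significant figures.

SEK/HKD = 0.7439

1 SEK × 0.1648 = 0.1648 NZD
0.1648 NZD × 4.514 = 0.743907 HKD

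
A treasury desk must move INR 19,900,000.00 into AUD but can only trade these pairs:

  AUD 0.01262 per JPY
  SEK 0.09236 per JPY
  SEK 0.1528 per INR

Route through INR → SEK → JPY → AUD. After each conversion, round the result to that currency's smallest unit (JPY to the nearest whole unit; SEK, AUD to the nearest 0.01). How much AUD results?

AUD 415,481.66

INR 19,900,000.00 × 0.1528 = SEK 3,040,720.00
SEK 3,040,720.00 ÷ 0.09236 = JPY 32,922,477
JPY 32,922,477 × 0.01262 = AUD 415,481.66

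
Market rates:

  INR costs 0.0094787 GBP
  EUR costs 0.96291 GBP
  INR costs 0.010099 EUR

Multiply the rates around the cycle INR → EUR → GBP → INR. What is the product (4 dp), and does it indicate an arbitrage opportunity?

Around INR → EUR → GBP → INR: 1 × 0.010099 × 0.96291 ÷ 0.0094787 = 1.025924
Product > 1; profitable direction is INR → EUR → GBP → INR.

1.0259 (arbitrage exists)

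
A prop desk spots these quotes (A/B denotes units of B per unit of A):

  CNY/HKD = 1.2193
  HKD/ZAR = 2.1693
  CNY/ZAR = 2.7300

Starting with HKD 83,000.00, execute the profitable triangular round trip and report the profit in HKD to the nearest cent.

Profitable loop is HKD → CNY → ZAR → HKD:
HKD 83,000.00 ÷ 1.2193 = CNY 68,071.84
CNY 68,071.84 × 2.7300 = ZAR 185,836.14
ZAR 185,836.14 ÷ 2.1693 = HKD 85,666.41
Profit = HKD 85,666.41 − HKD 83,000.00

Profit: HKD 2,666.41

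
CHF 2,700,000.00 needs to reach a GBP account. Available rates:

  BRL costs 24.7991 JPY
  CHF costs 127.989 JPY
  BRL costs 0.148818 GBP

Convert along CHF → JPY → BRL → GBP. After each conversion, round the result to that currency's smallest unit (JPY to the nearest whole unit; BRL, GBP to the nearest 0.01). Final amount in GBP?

GBP 2,073,747.87

CHF 2,700,000.00 × 127.989 = JPY 345,570,300
JPY 345,570,300 ÷ 24.7991 = BRL 13,934,791.99
BRL 13,934,791.99 × 0.148818 = GBP 2,073,747.87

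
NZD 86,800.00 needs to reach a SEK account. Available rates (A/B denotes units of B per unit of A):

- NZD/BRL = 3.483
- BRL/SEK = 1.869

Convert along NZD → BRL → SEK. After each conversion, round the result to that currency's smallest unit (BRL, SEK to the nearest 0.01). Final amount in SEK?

SEK 565,044.30

NZD 86,800.00 × 3.483 = BRL 302,324.40
BRL 302,324.40 × 1.869 = SEK 565,044.30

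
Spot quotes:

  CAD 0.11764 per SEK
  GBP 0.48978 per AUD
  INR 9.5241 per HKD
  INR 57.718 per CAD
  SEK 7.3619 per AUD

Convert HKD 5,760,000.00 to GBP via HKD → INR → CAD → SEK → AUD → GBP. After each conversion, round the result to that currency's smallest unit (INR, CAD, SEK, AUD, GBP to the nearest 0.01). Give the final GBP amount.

GBP 537,515.85

HKD 5,760,000.00 × 9.5241 = INR 54,858,816.00
INR 54,858,816.00 ÷ 57.718 = CAD 950,462.87
CAD 950,462.87 ÷ 0.11764 = SEK 8,079,419.16
SEK 8,079,419.16 ÷ 7.3619 = AUD 1,097,463.86
AUD 1,097,463.86 × 0.48978 = GBP 537,515.85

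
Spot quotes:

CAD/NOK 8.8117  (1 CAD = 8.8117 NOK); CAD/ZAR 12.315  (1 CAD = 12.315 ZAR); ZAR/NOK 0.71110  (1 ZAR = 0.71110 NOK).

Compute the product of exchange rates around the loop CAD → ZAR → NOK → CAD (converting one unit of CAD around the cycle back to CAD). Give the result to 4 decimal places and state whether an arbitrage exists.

Around CAD → ZAR → NOK → CAD: 1 × 12.315 × 0.71110 ÷ 8.8117 = 0.993815
Product < 1; profitable direction is CAD → NOK → ZAR → CAD.

0.9938 (arbitrage exists)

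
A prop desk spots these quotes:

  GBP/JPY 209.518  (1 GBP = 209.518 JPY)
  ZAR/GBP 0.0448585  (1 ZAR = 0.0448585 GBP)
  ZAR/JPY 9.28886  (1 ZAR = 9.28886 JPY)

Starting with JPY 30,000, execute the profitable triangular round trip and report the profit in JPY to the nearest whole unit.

Profitable loop is JPY → ZAR → GBP → JPY:
JPY 30,000 ÷ 9.28886 = ZAR 3,229.68
ZAR 3,229.68 × 0.0448585 = GBP 144.88
GBP 144.88 × 209.518 = JPY 30,355
Profit = JPY 30,355 − JPY 30,000

Profit: JPY 355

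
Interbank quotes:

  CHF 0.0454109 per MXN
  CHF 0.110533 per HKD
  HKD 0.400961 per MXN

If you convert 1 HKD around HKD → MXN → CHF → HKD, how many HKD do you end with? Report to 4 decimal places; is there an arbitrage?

Around HKD → MXN → CHF → HKD: 1 ÷ 0.400961 × 0.0454109 ÷ 0.110533 = 1.024628
Product > 1; profitable direction is HKD → MXN → CHF → HKD.

1.0246 (arbitrage exists)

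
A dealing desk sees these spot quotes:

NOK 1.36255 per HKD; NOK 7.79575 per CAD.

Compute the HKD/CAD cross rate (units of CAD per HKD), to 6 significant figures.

1 HKD × 1.36255 = 1.36255 NOK
1.36255 NOK ÷ 7.79575 = 0.174781 CAD

HKD/CAD = 0.174781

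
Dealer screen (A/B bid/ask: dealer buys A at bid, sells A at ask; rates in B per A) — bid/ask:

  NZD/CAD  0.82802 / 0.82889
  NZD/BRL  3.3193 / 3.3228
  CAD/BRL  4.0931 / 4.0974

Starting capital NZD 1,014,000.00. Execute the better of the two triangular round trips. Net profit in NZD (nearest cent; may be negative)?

Best loop NZD → CAD → BRL → NZD:
NZD 1,014,000.00 × 0.82802 (sell NZD at bid) = CAD 839,612.28
CAD 839,612.28 × 4.0931 (sell CAD at bid) = BRL 3,436,617.02
BRL 3,436,617.02 ÷ 3.3228 (buy NZD at ask) = NZD 1,034,253.35

Net profit: NZD 20,253.35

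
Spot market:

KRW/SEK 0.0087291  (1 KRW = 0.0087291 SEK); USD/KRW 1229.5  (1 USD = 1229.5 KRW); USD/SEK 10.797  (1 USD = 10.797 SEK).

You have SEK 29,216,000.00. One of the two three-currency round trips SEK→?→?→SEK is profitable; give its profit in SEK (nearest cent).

Profitable loop is SEK → KRW → USD → SEK:
SEK 29,216,000.00 ÷ 0.0087291 = KRW 3,346,965,896
KRW 3,346,965,896 ÷ 1229.5 = USD 2,722,217.08
USD 2,722,217.08 × 10.797 = SEK 29,391,777.78
Profit = SEK 29,391,777.78 − SEK 29,216,000.00

Profit: SEK 175,777.78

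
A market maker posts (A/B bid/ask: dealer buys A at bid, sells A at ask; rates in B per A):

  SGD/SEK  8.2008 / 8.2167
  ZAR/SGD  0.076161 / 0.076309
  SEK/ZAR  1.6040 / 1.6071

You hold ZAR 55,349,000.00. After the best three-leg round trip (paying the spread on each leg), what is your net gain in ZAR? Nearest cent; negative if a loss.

Best loop ZAR → SGD → SEK → ZAR:
ZAR 55,349,000.00 × 0.076161 (sell ZAR at bid) = SGD 4,215,435.19
SGD 4,215,435.19 × 8.2008 (sell SGD at bid) = SEK 34,569,940.90
SEK 34,569,940.90 × 1.6040 (sell SEK at bid) = ZAR 55,450,185.20

Net profit: ZAR 101,185.20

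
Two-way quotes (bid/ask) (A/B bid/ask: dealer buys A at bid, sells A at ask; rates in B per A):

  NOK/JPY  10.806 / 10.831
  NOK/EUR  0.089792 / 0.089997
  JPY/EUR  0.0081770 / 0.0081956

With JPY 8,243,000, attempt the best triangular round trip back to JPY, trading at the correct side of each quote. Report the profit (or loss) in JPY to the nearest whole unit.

Net profit: JPY 95,225

Best loop JPY → NOK → EUR → JPY:
JPY 8,243,000 ÷ 10.831 (buy NOK at ask) = NOK 761,056.23
NOK 761,056.23 × 0.089792 (sell NOK at bid) = EUR 68,336.76
EUR 68,336.76 ÷ 0.0081956 (buy JPY at ask) = JPY 8,338,225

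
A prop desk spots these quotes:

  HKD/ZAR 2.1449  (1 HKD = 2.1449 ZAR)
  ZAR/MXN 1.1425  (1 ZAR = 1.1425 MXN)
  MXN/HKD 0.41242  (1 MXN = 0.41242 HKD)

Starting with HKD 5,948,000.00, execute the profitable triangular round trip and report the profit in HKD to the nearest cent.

Profit: HKD 63,376.59

Profitable loop is HKD → ZAR → MXN → HKD:
HKD 5,948,000.00 × 2.1449 = ZAR 12,757,865.20
ZAR 12,757,865.20 × 1.1425 = MXN 14,575,860.99
MXN 14,575,860.99 × 0.41242 = HKD 6,011,376.59
Profit = HKD 6,011,376.59 − HKD 5,948,000.00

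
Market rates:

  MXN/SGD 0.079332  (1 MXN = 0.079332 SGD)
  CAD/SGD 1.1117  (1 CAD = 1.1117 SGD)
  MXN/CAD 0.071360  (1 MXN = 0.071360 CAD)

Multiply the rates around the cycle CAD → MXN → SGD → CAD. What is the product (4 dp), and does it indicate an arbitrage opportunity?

Around CAD → MXN → SGD → CAD: 1 ÷ 0.071360 × 0.079332 ÷ 1.1117 = 1.000014
Product ≈ 1 (deviation 0.001%, within rounding noise).

1.0000 (no arbitrage)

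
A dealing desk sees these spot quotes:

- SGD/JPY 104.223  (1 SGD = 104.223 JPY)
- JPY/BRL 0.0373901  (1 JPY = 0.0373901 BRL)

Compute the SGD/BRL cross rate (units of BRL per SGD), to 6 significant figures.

SGD/BRL = 3.89691

1 SGD × 104.223 = 104.223 JPY
104.223 JPY × 0.0373901 = 3.89691 BRL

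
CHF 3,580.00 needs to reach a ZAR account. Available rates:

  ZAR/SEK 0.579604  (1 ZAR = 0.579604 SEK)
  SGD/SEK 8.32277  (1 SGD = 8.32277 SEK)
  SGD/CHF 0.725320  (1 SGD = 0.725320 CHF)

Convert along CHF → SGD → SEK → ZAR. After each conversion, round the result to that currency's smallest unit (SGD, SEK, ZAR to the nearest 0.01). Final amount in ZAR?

ZAR 70,874.44

CHF 3,580.00 ÷ 0.725320 = SGD 4,935.75
SGD 4,935.75 × 8.32277 = SEK 41,079.11
SEK 41,079.11 ÷ 0.579604 = ZAR 70,874.44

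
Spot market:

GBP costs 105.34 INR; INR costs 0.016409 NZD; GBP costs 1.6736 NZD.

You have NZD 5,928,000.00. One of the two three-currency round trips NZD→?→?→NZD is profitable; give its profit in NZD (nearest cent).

Profit: NZD 194,544.59

Profitable loop is NZD → GBP → INR → NZD:
NZD 5,928,000.00 ÷ 1.6736 = GBP 3,542,065.01
GBP 3,542,065.01 × 105.34 = INR 373,121,128.11
INR 373,121,128.11 × 0.016409 = NZD 6,122,544.59
Profit = NZD 6,122,544.59 − NZD 5,928,000.00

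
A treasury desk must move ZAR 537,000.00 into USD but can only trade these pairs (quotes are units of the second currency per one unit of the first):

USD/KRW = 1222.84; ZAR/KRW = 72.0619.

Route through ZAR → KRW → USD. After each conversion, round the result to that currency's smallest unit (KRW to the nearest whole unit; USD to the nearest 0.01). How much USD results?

USD 31,645.38

ZAR 537,000.00 × 72.0619 = KRW 38,697,240
KRW 38,697,240 ÷ 1222.84 = USD 31,645.38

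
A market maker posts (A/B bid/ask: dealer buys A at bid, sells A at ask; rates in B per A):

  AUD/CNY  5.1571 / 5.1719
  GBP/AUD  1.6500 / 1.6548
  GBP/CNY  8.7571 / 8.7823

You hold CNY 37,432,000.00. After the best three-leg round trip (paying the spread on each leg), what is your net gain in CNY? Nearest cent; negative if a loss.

Net profit: CNY 868,788.06

Best loop CNY → AUD → GBP → CNY:
CNY 37,432,000.00 ÷ 5.1719 (buy AUD at ask) = AUD 7,237,572.27
AUD 7,237,572.27 ÷ 1.6548 (buy GBP at ask) = GBP 4,373,683.99
GBP 4,373,683.99 × 8.7571 (sell GBP at bid) = CNY 38,300,788.06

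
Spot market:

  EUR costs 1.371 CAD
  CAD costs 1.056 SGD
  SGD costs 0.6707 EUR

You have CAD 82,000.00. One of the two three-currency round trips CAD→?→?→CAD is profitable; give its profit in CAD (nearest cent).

Profit: CAD 2,446.99

Profitable loop is CAD → EUR → SGD → CAD:
CAD 82,000.00 ÷ 1.371 = EUR 59,810.36
EUR 59,810.36 ÷ 0.6707 = SGD 89,176.02
SGD 89,176.02 ÷ 1.056 = CAD 84,446.99
Profit = CAD 84,446.99 − CAD 82,000.00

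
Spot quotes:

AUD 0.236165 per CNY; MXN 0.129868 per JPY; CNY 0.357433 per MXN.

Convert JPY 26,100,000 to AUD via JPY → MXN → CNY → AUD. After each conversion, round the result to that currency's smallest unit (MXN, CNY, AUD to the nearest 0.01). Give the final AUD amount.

JPY 26,100,000 × 0.129868 = MXN 3,389,554.80
MXN 3,389,554.80 × 0.357433 = CNY 1,211,538.74
CNY 1,211,538.74 × 0.236165 = AUD 286,123.05

AUD 286,123.05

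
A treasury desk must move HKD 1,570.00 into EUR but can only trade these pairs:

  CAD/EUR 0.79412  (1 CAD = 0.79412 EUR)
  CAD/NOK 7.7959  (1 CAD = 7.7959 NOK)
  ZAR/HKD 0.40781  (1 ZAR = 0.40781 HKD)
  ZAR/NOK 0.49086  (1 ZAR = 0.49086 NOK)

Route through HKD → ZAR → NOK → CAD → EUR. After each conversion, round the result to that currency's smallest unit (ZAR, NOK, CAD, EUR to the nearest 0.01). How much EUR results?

EUR 192.49

HKD 1,570.00 ÷ 0.40781 = ZAR 3,849.83
ZAR 3,849.83 × 0.49086 = NOK 1,889.73
NOK 1,889.73 ÷ 7.7959 = CAD 242.40
CAD 242.40 × 0.79412 = EUR 192.49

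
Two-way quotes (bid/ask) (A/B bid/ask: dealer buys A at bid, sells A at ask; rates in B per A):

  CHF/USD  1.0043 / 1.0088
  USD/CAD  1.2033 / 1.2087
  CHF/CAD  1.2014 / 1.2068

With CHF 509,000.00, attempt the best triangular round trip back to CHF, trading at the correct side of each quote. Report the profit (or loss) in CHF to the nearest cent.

Best loop CHF → USD → CAD → CHF:
CHF 509,000.00 × 1.0043 (sell CHF at bid) = USD 511,188.70
USD 511,188.70 × 1.2033 (sell USD at bid) = CAD 615,113.36
CAD 615,113.36 ÷ 1.2068 (buy CHF at ask) = CHF 509,706.13

Net profit: CHF 706.13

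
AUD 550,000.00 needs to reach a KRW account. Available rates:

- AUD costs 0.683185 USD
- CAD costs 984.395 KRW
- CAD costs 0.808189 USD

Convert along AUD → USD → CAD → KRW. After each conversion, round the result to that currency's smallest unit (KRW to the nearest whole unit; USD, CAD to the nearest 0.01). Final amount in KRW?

KRW 457,675,299

AUD 550,000.00 × 0.683185 = USD 375,751.75
USD 375,751.75 ÷ 0.808189 = CAD 464,930.54
CAD 464,930.54 × 984.395 = KRW 457,675,299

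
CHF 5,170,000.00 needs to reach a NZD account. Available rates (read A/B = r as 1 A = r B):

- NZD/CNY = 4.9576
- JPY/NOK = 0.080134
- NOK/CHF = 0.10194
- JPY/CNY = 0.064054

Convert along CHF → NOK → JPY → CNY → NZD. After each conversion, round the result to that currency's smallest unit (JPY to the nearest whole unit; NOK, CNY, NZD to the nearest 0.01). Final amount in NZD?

CHF 5,170,000.00 ÷ 0.10194 = NOK 50,716,107.51
NOK 50,716,107.51 ÷ 0.080134 = JPY 632,891,251
JPY 632,891,251 × 0.064054 = CNY 40,539,216.19
CNY 40,539,216.19 ÷ 4.9576 = NZD 8,177,185.77

NZD 8,177,185.77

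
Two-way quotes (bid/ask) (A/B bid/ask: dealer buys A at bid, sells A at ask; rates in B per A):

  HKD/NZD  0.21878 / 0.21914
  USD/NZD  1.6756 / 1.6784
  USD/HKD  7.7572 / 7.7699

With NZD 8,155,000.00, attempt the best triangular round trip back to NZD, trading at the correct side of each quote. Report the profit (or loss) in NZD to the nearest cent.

Best loop NZD → USD → HKD → NZD:
NZD 8,155,000.00 ÷ 1.6784 (buy USD at ask) = USD 4,858,794.09
USD 4,858,794.09 × 7.7572 (sell USD at bid) = HKD 37,690,637.51
HKD 37,690,637.51 × 0.21878 (sell HKD at bid) = NZD 8,245,957.67

Net profit: NZD 90,957.67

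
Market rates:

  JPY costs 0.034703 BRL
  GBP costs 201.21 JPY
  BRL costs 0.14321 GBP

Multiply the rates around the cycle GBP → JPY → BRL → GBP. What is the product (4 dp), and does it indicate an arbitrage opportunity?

Around GBP → JPY → BRL → GBP: 1 × 201.21 × 0.034703 × 0.14321 = 0.999977
Product ≈ 1 (deviation 0.002%, within rounding noise).

1.0000 (no arbitrage)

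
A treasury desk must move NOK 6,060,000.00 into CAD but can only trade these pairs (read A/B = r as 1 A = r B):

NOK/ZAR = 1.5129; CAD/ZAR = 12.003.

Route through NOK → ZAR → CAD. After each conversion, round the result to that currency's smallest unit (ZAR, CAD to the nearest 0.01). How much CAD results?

CAD 763,823.54

NOK 6,060,000.00 × 1.5129 = ZAR 9,168,174.00
ZAR 9,168,174.00 ÷ 12.003 = CAD 763,823.54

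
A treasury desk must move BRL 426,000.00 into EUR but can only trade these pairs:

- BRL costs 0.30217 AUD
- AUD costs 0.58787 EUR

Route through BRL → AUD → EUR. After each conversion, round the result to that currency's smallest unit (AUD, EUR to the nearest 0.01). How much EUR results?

BRL 426,000.00 × 0.30217 = AUD 128,724.42
AUD 128,724.42 × 0.58787 = EUR 75,673.22

EUR 75,673.22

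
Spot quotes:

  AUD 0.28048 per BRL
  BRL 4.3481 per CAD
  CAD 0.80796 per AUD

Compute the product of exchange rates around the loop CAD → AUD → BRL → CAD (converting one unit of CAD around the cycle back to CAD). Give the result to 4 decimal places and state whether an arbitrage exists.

Around CAD → AUD → BRL → CAD: 1 ÷ 0.80796 ÷ 0.28048 ÷ 4.3481 = 1.014866
Product > 1; profitable direction is CAD → AUD → BRL → CAD.

1.0149 (arbitrage exists)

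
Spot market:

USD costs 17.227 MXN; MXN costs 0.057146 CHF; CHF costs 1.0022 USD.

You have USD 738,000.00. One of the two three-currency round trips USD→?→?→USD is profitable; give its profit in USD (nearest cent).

Profitable loop is USD → CHF → MXN → USD:
USD 738,000.00 ÷ 1.0022 = CHF 736,379.96
CHF 736,379.96 ÷ 0.057146 = MXN 12,885,940.64
MXN 12,885,940.64 ÷ 17.227 = USD 748,008.40
Profit = USD 748,008.40 − USD 738,000.00

Profit: USD 10,008.40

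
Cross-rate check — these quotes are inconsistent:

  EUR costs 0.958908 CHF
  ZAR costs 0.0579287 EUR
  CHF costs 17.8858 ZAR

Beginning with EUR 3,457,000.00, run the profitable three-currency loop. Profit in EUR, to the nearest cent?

Profit: EUR 22,527.59

Profitable loop is EUR → ZAR → CHF → EUR:
EUR 3,457,000.00 ÷ 0.0579287 = ZAR 59,676,809.60
ZAR 59,676,809.60 ÷ 17.8858 = CHF 3,336,546.85
CHF 3,336,546.85 ÷ 0.958908 = EUR 3,479,527.59
Profit = EUR 3,479,527.59 − EUR 3,457,000.00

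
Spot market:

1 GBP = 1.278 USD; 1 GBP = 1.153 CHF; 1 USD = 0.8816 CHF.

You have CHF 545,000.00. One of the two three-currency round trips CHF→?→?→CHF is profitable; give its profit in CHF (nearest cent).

Profit: CHF 12,729.19

Profitable loop is CHF → USD → GBP → CHF:
CHF 545,000.00 ÷ 0.8816 = USD 618,194.19
USD 618,194.19 ÷ 1.278 = GBP 483,720.03
GBP 483,720.03 × 1.153 = CHF 557,729.19
Profit = CHF 557,729.19 − CHF 545,000.00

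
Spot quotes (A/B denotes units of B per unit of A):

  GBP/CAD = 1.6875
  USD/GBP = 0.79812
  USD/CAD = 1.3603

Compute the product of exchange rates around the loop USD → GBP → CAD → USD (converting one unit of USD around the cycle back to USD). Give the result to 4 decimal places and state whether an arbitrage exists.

0.9901 (arbitrage exists)

Around USD → GBP → CAD → USD: 1 × 0.79812 × 1.6875 ÷ 1.3603 = 0.990096
Product < 1; profitable direction is USD → CAD → GBP → USD.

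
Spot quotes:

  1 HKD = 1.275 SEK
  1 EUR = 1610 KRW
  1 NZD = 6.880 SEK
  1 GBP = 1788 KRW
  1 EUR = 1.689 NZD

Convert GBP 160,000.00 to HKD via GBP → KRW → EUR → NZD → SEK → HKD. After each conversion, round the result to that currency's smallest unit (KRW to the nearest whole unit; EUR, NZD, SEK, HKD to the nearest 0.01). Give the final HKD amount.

HKD 1,619,457.35

GBP 160,000.00 × 1788 = KRW 286,080,000
KRW 286,080,000 ÷ 1610 = EUR 177,689.44
EUR 177,689.44 × 1.689 = NZD 300,117.46
NZD 300,117.46 × 6.880 = SEK 2,064,808.12
SEK 2,064,808.12 ÷ 1.275 = HKD 1,619,457.35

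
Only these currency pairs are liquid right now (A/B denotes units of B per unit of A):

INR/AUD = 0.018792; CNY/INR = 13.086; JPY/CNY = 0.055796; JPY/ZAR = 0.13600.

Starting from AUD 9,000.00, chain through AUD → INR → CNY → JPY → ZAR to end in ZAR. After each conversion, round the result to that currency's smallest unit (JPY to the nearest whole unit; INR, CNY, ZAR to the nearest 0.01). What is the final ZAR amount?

ZAR 89,206.89

AUD 9,000.00 ÷ 0.018792 = INR 478,927.20
INR 478,927.20 ÷ 13.086 = CNY 36,598.44
CNY 36,598.44 ÷ 0.055796 = JPY 655,933
JPY 655,933 × 0.13600 = ZAR 89,206.89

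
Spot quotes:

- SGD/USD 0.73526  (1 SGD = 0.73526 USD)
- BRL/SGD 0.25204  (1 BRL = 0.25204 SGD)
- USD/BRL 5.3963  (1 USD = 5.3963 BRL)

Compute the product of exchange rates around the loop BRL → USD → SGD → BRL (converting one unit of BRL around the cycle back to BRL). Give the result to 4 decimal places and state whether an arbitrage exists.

Around BRL → USD → SGD → BRL: 1 ÷ 5.3963 ÷ 0.73526 ÷ 0.25204 = 0.999985
Product ≈ 1 (deviation 0.001%, within rounding noise).

1.0000 (no arbitrage)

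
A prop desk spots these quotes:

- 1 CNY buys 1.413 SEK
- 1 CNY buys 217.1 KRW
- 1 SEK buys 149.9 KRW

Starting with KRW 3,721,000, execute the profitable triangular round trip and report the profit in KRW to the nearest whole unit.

Profitable loop is KRW → SEK → CNY → KRW:
KRW 3,721,000 ÷ 149.9 = SEK 24,823.22
SEK 24,823.22 ÷ 1.413 = CNY 17,567.74
CNY 17,567.74 × 217.1 = KRW 3,813,956
Profit = KRW 3,813,956 − KRW 3,721,000

Profit: KRW 92,956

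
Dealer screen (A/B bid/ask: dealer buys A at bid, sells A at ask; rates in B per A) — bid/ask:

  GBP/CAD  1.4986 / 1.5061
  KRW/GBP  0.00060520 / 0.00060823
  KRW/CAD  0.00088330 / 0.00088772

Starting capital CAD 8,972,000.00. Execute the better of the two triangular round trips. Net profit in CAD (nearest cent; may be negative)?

Net profit: CAD 194,381.07

Best loop CAD → KRW → GBP → CAD:
CAD 8,972,000.00 ÷ 0.00088772 (buy KRW at ask) = KRW 10,106,790,429
KRW 10,106,790,429 × 0.00060520 (sell KRW at bid) = GBP 6,116,629.57
GBP 6,116,629.57 × 1.4986 (sell GBP at bid) = CAD 9,166,381.07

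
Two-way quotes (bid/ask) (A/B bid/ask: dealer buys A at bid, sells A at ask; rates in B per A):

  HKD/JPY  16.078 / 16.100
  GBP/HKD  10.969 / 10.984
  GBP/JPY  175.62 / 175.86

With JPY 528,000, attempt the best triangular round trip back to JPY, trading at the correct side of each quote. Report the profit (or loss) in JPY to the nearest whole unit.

Net profit: JPY 1,500

Best loop JPY → GBP → HKD → JPY:
JPY 528,000 ÷ 175.86 (buy GBP at ask) = GBP 3,002.39
GBP 3,002.39 × 10.969 (sell GBP at bid) = HKD 32,933.20
HKD 32,933.20 × 16.078 (sell HKD at bid) = JPY 529,500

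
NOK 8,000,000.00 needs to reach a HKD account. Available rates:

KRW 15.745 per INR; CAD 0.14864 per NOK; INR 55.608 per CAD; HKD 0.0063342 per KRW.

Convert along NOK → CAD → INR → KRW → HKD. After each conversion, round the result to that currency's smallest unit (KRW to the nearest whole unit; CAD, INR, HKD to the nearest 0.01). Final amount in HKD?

NOK 8,000,000.00 × 0.14864 = CAD 1,189,120.00
CAD 1,189,120.00 × 55.608 = INR 66,124,584.96
INR 66,124,584.96 × 15.745 = KRW 1,041,131,590
KRW 1,041,131,590 × 0.0063342 = HKD 6,594,735.72

HKD 6,594,735.72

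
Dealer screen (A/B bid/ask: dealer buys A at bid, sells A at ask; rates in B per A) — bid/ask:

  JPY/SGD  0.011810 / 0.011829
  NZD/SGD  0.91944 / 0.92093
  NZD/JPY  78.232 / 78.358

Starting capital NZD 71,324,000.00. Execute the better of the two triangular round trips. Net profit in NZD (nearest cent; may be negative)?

Net profit: NZD 231,562.72

Best loop NZD → JPY → SGD → NZD:
NZD 71,324,000.00 × 78.232 (sell NZD at bid) = JPY 5,579,819,168
JPY 5,579,819,168 × 0.011810 (sell JPY at bid) = SGD 65,897,664.37
SGD 65,897,664.37 ÷ 0.92093 (buy NZD at ask) = NZD 71,555,562.72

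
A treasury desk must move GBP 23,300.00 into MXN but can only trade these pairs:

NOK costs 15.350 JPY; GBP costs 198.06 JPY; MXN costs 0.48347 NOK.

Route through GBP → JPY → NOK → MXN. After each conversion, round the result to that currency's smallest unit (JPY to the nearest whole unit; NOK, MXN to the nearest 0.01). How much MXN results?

GBP 23,300.00 × 198.06 = JPY 4,614,798
JPY 4,614,798 ÷ 15.350 = NOK 300,638.31
NOK 300,638.31 ÷ 0.48347 = MXN 621,834.47

MXN 621,834.47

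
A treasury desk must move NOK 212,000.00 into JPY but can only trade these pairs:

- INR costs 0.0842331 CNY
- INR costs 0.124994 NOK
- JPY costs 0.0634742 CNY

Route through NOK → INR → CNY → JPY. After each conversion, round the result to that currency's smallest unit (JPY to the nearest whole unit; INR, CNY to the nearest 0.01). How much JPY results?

JPY 2,250,776

NOK 212,000.00 ÷ 0.124994 = INR 1,696,081.41
INR 1,696,081.41 × 0.0842331 = CNY 142,866.20
CNY 142,866.20 ÷ 0.0634742 = JPY 2,250,776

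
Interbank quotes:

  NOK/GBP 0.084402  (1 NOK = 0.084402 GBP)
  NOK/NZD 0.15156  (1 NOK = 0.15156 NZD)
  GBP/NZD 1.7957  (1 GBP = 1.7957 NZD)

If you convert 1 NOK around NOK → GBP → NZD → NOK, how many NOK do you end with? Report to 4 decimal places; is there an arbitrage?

Around NOK → GBP → NZD → NOK: 1 × 0.084402 × 1.7957 ÷ 0.15156 = 1.000004
Product ≈ 1 (deviation 0.000%, within rounding noise).

1.0000 (no arbitrage)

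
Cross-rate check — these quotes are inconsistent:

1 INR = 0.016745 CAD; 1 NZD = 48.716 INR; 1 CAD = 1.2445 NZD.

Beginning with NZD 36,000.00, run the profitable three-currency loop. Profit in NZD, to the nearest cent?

Profit: NZD 547.21

Profitable loop is NZD → INR → CAD → NZD:
NZD 36,000.00 × 48.716 = INR 1,753,776.00
INR 1,753,776.00 × 0.016745 = CAD 29,366.98
CAD 29,366.98 × 1.2445 = NZD 36,547.21
Profit = NZD 36,547.21 − NZD 36,000.00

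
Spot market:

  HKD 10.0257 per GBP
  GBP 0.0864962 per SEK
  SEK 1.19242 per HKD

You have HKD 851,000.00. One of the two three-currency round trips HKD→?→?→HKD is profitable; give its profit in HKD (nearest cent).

Profitable loop is HKD → SEK → GBP → HKD:
HKD 851,000.00 × 1.19242 = SEK 1,014,749.42
SEK 1,014,749.42 × 0.0864962 = GBP 87,771.97
GBP 87,771.97 × 10.0257 = HKD 879,975.43
Profit = HKD 879,975.43 − HKD 851,000.00

Profit: HKD 28,975.43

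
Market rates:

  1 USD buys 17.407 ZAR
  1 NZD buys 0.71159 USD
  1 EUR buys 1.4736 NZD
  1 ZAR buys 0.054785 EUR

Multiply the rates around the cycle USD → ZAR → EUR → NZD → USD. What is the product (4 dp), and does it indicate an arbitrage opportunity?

Around USD → ZAR → EUR → NZD → USD: 1 × 17.407 × 0.054785 × 1.4736 × 0.71159 = 0.999989
Product ≈ 1 (deviation 0.001%, within rounding noise).

1.0000 (no arbitrage)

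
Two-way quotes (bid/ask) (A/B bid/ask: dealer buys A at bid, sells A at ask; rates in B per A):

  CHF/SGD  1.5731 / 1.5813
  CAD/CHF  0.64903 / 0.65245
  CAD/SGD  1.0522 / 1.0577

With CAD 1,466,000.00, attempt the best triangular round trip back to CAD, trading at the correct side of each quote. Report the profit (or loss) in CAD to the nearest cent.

Net profit: CAD 29,101.79

Best loop CAD → SGD → CHF → CAD:
CAD 1,466,000.00 × 1.0522 (sell CAD at bid) = SGD 1,542,525.20
SGD 1,542,525.20 ÷ 1.5813 (buy CHF at ask) = CHF 975,479.16
CHF 975,479.16 ÷ 0.65245 (buy CAD at ask) = CAD 1,495,101.79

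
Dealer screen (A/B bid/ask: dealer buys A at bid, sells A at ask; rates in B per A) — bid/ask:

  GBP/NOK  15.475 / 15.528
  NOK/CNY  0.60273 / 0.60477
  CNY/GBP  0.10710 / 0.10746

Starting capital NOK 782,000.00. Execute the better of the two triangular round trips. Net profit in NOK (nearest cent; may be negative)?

Net result: NOK -822.56 (no profitable arbitrage after spreads)

Best loop NOK → CNY → GBP → NOK:
NOK 782,000.00 × 0.60273 (sell NOK at bid) = CNY 471,334.86
CNY 471,334.86 × 0.10710 (sell CNY at bid) = GBP 50,479.96
GBP 50,479.96 × 15.475 (sell GBP at bid) = NOK 781,177.44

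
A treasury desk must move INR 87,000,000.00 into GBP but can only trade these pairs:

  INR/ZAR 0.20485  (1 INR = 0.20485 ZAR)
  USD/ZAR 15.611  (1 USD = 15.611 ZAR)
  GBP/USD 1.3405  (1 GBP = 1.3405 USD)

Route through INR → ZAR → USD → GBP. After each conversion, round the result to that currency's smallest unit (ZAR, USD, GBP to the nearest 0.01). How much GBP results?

INR 87,000,000.00 × 0.20485 = ZAR 17,821,950.00
ZAR 17,821,950.00 ÷ 15.611 = USD 1,141,627.70
USD 1,141,627.70 ÷ 1.3405 = GBP 851,643.19

GBP 851,643.19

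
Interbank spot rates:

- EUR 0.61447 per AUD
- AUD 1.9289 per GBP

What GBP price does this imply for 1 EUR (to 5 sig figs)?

1 EUR ÷ 0.61447 = 1.62742 AUD
1.62742 AUD ÷ 1.9289 = 0.843703 GBP

EUR/GBP = 0.84370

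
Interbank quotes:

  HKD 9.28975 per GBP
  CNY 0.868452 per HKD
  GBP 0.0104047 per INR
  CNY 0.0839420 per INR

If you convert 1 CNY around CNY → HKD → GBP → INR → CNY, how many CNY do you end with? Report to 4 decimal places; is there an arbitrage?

Around CNY → HKD → GBP → INR → CNY: 1 ÷ 0.868452 ÷ 9.28975 ÷ 0.0104047 × 0.0839420 = 1.000000
Product ≈ 1 (deviation 0.000%, within rounding noise).

1.0000 (no arbitrage)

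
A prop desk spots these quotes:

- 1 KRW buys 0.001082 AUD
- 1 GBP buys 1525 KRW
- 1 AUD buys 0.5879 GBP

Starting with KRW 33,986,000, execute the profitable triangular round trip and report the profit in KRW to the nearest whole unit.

Profit: KRW 1,048,788

Profitable loop is KRW → GBP → AUD → KRW:
KRW 33,986,000 ÷ 1525 = GBP 22,285.90
GBP 22,285.90 ÷ 0.5879 = AUD 37,907.64
AUD 37,907.64 ÷ 0.001082 = KRW 35,034,788
Profit = KRW 35,034,788 − KRW 33,986,000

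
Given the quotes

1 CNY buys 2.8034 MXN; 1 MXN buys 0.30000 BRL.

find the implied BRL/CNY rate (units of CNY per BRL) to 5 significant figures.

BRL/CNY = 1.1890

1 BRL ÷ 0.30000 = 3.33333 MXN
3.33333 MXN ÷ 2.8034 = 1.18903 CNY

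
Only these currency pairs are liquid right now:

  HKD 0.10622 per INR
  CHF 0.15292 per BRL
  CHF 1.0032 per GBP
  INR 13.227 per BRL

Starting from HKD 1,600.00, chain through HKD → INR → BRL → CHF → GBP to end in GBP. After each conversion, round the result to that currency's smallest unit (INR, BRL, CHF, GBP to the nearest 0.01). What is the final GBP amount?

HKD 1,600.00 ÷ 0.10622 = INR 15,063.08
INR 15,063.08 ÷ 13.227 = BRL 1,138.81
BRL 1,138.81 × 0.15292 = CHF 174.15
CHF 174.15 ÷ 1.0032 = GBP 173.59

GBP 173.59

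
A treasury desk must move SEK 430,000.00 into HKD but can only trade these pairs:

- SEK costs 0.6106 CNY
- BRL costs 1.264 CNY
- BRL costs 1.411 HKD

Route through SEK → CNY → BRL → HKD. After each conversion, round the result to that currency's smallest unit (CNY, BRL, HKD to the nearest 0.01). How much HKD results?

HKD 293,092.84

SEK 430,000.00 × 0.6106 = CNY 262,558.00
CNY 262,558.00 ÷ 1.264 = BRL 207,719.94
BRL 207,719.94 × 1.411 = HKD 293,092.84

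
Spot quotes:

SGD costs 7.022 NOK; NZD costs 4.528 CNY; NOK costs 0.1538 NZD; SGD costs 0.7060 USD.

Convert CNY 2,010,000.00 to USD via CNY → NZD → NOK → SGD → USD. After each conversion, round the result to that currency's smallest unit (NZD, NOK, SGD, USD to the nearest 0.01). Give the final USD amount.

USD 290,186.48

CNY 2,010,000.00 ÷ 4.528 = NZD 443,904.59
NZD 443,904.59 ÷ 0.1538 = NOK 2,886,245.71
NOK 2,886,245.71 ÷ 7.022 = SGD 411,029.01
SGD 411,029.01 × 0.7060 = USD 290,186.48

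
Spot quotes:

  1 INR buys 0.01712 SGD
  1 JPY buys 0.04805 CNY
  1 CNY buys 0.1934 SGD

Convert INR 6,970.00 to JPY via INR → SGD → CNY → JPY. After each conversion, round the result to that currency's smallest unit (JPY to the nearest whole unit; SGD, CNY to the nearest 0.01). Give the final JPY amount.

JPY 12,841

INR 6,970.00 × 0.01712 = SGD 119.33
SGD 119.33 ÷ 0.1934 = CNY 617.01
CNY 617.01 ÷ 0.04805 = JPY 12,841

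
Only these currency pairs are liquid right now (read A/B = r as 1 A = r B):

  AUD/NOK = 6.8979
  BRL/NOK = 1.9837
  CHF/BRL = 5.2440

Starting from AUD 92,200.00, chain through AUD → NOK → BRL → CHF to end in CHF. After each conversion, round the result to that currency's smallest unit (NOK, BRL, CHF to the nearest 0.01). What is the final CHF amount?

CHF 61,137.71

AUD 92,200.00 × 6.8979 = NOK 635,986.38
NOK 635,986.38 ÷ 1.9837 = BRL 320,606.13
BRL 320,606.13 ÷ 5.2440 = CHF 61,137.71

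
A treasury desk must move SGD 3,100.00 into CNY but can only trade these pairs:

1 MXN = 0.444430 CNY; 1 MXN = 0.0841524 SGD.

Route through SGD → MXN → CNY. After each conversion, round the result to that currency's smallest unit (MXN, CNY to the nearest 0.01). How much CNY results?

CNY 16,371.88

SGD 3,100.00 ÷ 0.0841524 = MXN 36,837.93
MXN 36,837.93 × 0.444430 = CNY 16,371.88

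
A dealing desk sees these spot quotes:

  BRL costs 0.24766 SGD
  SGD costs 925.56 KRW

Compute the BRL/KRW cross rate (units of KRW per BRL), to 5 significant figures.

BRL/KRW = 229.22

1 BRL × 0.24766 = 0.24766 SGD
0.24766 SGD × 925.56 = 229.224 KRW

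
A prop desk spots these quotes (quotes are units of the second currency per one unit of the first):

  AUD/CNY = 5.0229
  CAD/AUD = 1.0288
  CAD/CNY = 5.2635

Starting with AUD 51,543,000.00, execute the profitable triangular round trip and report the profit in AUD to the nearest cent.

Profit: AUD 956,943.05

Profitable loop is AUD → CAD → CNY → AUD:
AUD 51,543,000.00 ÷ 1.0288 = CAD 50,100,116.64
CAD 50,100,116.64 × 5.2635 = CNY 263,701,963.94
CNY 263,701,963.94 ÷ 5.0229 = AUD 52,499,943.05
Profit = AUD 52,499,943.05 − AUD 51,543,000.00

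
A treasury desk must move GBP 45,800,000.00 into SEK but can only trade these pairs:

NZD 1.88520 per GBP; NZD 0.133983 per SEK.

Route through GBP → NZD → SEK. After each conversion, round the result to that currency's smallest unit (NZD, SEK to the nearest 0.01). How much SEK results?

SEK 644,426,233.18

GBP 45,800,000.00 × 1.88520 = NZD 86,342,160.00
NZD 86,342,160.00 ÷ 0.133983 = SEK 644,426,233.18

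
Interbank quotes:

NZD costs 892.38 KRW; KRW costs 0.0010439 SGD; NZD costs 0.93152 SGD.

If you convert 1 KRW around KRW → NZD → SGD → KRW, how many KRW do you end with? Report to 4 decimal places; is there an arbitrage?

Around KRW → NZD → SGD → KRW: 1 ÷ 892.38 × 0.93152 ÷ 0.0010439 = 0.999962
Product ≈ 1 (deviation 0.004%, within rounding noise).

1.0000 (no arbitrage)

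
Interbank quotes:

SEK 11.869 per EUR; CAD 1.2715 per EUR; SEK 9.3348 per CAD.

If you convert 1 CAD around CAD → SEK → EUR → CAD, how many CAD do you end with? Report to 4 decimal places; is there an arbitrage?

Around CAD → SEK → EUR → CAD: 1 × 9.3348 ÷ 11.869 × 1.2715 = 1.000017
Product ≈ 1 (deviation 0.002%, within rounding noise).

1.0000 (no arbitrage)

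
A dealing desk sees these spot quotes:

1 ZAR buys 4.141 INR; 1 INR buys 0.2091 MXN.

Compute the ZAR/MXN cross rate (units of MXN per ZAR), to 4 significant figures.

1 ZAR × 4.141 = 4.141 INR
4.141 INR × 0.2091 = 0.865883 MXN

ZAR/MXN = 0.8659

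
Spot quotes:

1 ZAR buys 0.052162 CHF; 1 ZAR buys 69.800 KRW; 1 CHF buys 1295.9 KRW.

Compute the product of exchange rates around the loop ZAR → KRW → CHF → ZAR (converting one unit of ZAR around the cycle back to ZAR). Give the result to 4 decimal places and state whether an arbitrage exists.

Around ZAR → KRW → CHF → ZAR: 1 × 69.800 ÷ 1295.9 ÷ 0.052162 = 1.032594
Product > 1; profitable direction is ZAR → KRW → CHF → ZAR.

1.0326 (arbitrage exists)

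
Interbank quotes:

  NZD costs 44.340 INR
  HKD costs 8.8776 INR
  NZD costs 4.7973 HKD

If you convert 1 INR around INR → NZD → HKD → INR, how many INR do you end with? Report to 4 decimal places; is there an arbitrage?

0.9605 (arbitrage exists)

Around INR → NZD → HKD → INR: 1 ÷ 44.340 × 4.7973 × 8.8776 = 0.960499
Product < 1; profitable direction is INR → HKD → NZD → INR.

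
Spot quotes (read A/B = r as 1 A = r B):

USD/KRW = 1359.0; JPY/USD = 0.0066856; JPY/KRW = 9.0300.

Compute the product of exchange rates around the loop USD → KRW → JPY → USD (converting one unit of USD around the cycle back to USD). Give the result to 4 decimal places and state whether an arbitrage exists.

Around USD → KRW → JPY → USD: 1 × 1359.0 ÷ 9.0300 × 0.0066856 = 1.006172
Product > 1; profitable direction is USD → KRW → JPY → USD.

1.0062 (arbitrage exists)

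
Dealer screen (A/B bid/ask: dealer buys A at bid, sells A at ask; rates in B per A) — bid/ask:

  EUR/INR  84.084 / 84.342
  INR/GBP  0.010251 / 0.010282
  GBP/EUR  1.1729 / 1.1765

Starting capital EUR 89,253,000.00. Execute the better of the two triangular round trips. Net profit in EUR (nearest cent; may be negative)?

Best loop EUR → INR → GBP → EUR:
EUR 89,253,000.00 × 84.084 (sell EUR at bid) = INR 7,504,749,252.00
INR 7,504,749,252.00 × 0.010251 (sell INR at bid) = GBP 76,931,184.58
GBP 76,931,184.58 × 1.1729 (sell GBP at bid) = EUR 90,232,586.40

Net profit: EUR 979,586.40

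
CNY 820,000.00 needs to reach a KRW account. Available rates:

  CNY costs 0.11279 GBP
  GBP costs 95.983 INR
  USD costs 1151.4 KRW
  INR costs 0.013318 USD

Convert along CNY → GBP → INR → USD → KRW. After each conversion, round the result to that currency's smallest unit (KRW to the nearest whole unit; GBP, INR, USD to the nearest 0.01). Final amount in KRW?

KRW 136,126,913

CNY 820,000.00 × 0.11279 = GBP 92,487.80
GBP 92,487.80 × 95.983 = INR 8,877,256.51
INR 8,877,256.51 × 0.013318 = USD 118,227.30
USD 118,227.30 × 1151.4 = KRW 136,126,913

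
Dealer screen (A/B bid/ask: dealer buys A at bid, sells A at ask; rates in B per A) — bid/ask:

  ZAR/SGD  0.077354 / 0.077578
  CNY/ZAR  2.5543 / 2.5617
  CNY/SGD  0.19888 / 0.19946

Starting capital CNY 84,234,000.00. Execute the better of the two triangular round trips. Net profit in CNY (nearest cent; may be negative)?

Best loop CNY → SGD → ZAR → CNY:
CNY 84,234,000.00 × 0.19888 (sell CNY at bid) = SGD 16,752,457.92
SGD 16,752,457.92 ÷ 0.077578 (buy ZAR at ask) = ZAR 215,943,410.76
ZAR 215,943,410.76 ÷ 2.5617 (buy CNY at ask) = CNY 84,296,916.41

Net profit: CNY 62,916.41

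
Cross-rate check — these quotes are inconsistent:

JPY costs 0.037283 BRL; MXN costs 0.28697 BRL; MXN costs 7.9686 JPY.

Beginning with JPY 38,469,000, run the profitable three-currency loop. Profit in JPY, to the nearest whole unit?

Profitable loop is JPY → BRL → MXN → JPY:
JPY 38,469,000 × 0.037283 = BRL 1,434,239.73
BRL 1,434,239.73 ÷ 0.28697 = MXN 4,997,873.39
MXN 4,997,873.39 × 7.9686 = JPY 39,826,054
Profit = JPY 39,826,054 − JPY 38,469,000

Profit: JPY 1,357,054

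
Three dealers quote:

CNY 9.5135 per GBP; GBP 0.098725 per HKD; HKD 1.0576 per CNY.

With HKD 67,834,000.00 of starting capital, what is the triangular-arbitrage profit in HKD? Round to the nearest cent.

Profit: HKD 456,221.29

Profitable loop is HKD → CNY → GBP → HKD:
HKD 67,834,000.00 ÷ 1.0576 = CNY 64,139,561.27
CNY 64,139,561.27 ÷ 9.5135 = GBP 6,741,952.10
GBP 6,741,952.10 ÷ 0.098725 = HKD 68,290,221.29
Profit = HKD 68,290,221.29 − HKD 67,834,000.00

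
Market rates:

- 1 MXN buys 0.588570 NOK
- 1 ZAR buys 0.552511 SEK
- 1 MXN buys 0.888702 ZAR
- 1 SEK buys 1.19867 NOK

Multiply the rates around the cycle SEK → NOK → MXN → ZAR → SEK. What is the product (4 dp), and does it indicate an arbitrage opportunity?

1.0000 (no arbitrage)

Around SEK → NOK → MXN → ZAR → SEK: 1 × 1.19867 ÷ 0.588570 × 0.888702 × 0.552511 = 0.999997
Product ≈ 1 (deviation 0.000%, within rounding noise).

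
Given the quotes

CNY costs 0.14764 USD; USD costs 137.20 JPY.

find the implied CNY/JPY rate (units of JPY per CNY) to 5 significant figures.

CNY/JPY = 20.256

1 CNY × 0.14764 = 0.14764 USD
0.14764 USD × 137.20 = 20.2562 JPY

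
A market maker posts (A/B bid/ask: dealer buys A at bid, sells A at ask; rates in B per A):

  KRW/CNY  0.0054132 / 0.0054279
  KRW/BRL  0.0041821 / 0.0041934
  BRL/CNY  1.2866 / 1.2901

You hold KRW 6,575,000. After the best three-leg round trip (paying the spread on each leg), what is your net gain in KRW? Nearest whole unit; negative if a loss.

Net profit: KRW 4,004

Best loop KRW → CNY → BRL → KRW:
KRW 6,575,000 × 0.0054132 (sell KRW at bid) = CNY 35,591.79
CNY 35,591.79 ÷ 1.2901 (buy BRL at ask) = BRL 27,588.40
BRL 27,588.40 ÷ 0.0041934 (buy KRW at ask) = KRW 6,579,004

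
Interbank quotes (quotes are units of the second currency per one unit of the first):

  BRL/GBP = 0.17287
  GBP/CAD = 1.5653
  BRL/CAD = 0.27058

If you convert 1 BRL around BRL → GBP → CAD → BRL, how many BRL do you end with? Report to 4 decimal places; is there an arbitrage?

1.0000 (no arbitrage)

Around BRL → GBP → CAD → BRL: 1 × 0.17287 × 1.5653 ÷ 0.27058 = 1.000050
Product ≈ 1 (deviation 0.005%, within rounding noise).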